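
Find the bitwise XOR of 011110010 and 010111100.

XOR: 1 when bits differ
  011110010
^ 010111100
-----------
  001001110
Decimal: 242 ^ 188 = 78



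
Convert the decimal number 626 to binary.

Using repeated division by 2:
626 ÷ 2 = 313 remainder 0
313 ÷ 2 = 156 remainder 1
156 ÷ 2 = 78 remainder 0
78 ÷ 2 = 39 remainder 0
39 ÷ 2 = 19 remainder 1
19 ÷ 2 = 9 remainder 1
9 ÷ 2 = 4 remainder 1
4 ÷ 2 = 2 remainder 0
2 ÷ 2 = 1 remainder 0
1 ÷ 2 = 0 remainder 1
Reading remainders bottom to top: 1001110010



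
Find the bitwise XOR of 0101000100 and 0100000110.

XOR: 1 when bits differ
  0101000100
^ 0100000110
------------
  0001000010
Decimal: 324 ^ 262 = 66



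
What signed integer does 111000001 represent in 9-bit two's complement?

Binary: 111000001
Sign bit: 1 (negative)
Invert: 000111110
Add 1:  000111111
Magnitude: 000111111 = 32 + 16 + 8 + 4 + 2 + 1 = 63
Value: -63



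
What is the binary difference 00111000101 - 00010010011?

Method 1 - Direct subtraction (column by column from the right: bit − bit − borrow-in; if negative, add 2 and borrow 1 from the next column):
borrow: 00001100100
        00111000101
-       00010010011
-------------------
        00100110010

Method 2 - Add two's complement:
Two's complement of 00010010011: invert → 11101101100, add 1 → 11101101101
  00111000101
+ 11101101101
-------------
 100100110010  (end carry out of the top bit = 1)
Discarding the end carry: 00100110010
Decimal check:
  00111000101 = 256 + 128 + 64 + 4 + 1 = 453
  00010010011 = 128 + 16 + 2 + 1 = 147
  453 - 147 = 306, and 00100110010 = 256 + 32 + 16 + 2 = 306 ✓



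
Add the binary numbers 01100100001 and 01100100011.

Add column by column from the right: bit + bit + carry-in; write the sum mod 2, carry 1 when the sum is 2 or 3.
carry:  11001000110
        01100100001
+       01100100011
-------------------
       011001000100
(the carry out of the leftmost column, 0, becomes the leading bit)
Decimal check:
  01100100001 = 512 + 256 + 32 + 1 = 801
  01100100011 = 512 + 256 + 32 + 2 + 1 = 803
  801 + 803 = 1604, and 011001000100 = 1024 + 512 + 64 + 4 = 1604 ✓



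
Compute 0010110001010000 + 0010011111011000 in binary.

Add column by column from the right: bit + bit + carry-in; write the sum mod 2, carry 1 when the sum is 2 or 3.
carry:  0101111110100000
        0010110001010000
+       0010011111011000
------------------------
       00101010000101000
(the carry out of the leftmost column, 0, becomes the leading bit)
Decimal check:
  0010110001010000 = 8192 + 2048 + 1024 + 64 + 16 = 11344
  0010011111011000 = 8192 + 1024 + 512 + 256 + 128 + 64 + 16 + 8 = 10200
  11344 + 10200 = 21544, and 00101010000101000 = 16384 + 4096 + 1024 + 32 + 8 = 21544 ✓



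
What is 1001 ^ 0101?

XOR: 1 when bits differ
  1001
^ 0101
------
  1100
Decimal: 9 ^ 5 = 12



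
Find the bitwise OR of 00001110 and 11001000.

OR: 1 when either bit is 1
  00001110
| 11001000
----------
  11001110
Decimal: 14 | 200 = 206



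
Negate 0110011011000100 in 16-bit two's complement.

Original: 0110011011000100
Step 1 - Invert all bits: 1001100100111011
Step 2 - Add 1: 1001100100111100
Verification: 0110011011000100 + 1001100100111100 = 10000000000000000; discarding the end carry (carry out of the top bit) leaves the 16-bit value 0000000000000000, as required for x + (-x)



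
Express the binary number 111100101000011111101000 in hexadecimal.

Group into 4-bit nibbles from right:
  1111 = F
  0010 = 2
  1000 = 8
  0111 = 7
  1110 = E
  1000 = 8
Result: F287E8



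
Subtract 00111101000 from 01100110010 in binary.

Method 1 - Direct subtraction (column by column from the right: bit − bit − borrow-in; if negative, add 2 and borrow 1 from the next column):
borrow: 01110010000
        01100110010
-       00111101000
-------------------
        00101001010

Method 2 - Add two's complement:
Two's complement of 00111101000: invert → 11000010111, add 1 → 11000011000
  01100110010
+ 11000011000
-------------
 100101001010  (end carry out of the top bit = 1)
Discarding the end carry: 00101001010
Decimal check:
  01100110010 = 512 + 256 + 32 + 16 + 2 = 818
  00111101000 = 256 + 128 + 64 + 32 + 8 = 488
  818 - 488 = 330, and 00101001010 = 256 + 64 + 8 + 2 = 330 ✓



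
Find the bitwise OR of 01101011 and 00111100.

OR: 1 when either bit is 1
  01101011
| 00111100
----------
  01111111
Decimal: 107 | 60 = 127



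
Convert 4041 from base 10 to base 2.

Using repeated division by 2:
4041 ÷ 2 = 2020 remainder 1
2020 ÷ 2 = 1010 remainder 0
1010 ÷ 2 = 505 remainder 0
505 ÷ 2 = 252 remainder 1
252 ÷ 2 = 126 remainder 0
126 ÷ 2 = 63 remainder 0
63 ÷ 2 = 31 remainder 1
31 ÷ 2 = 15 remainder 1
15 ÷ 2 = 7 remainder 1
7 ÷ 2 = 3 remainder 1
3 ÷ 2 = 1 remainder 1
1 ÷ 2 = 0 remainder 1
Reading remainders bottom to top: 111111001001



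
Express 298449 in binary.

Using repeated division by 2:
298449 ÷ 2 = 149224 remainder 1
149224 ÷ 2 = 74612 remainder 0
74612 ÷ 2 = 37306 remainder 0
37306 ÷ 2 = 18653 remainder 0
18653 ÷ 2 = 9326 remainder 1
9326 ÷ 2 = 4663 remainder 0
4663 ÷ 2 = 2331 remainder 1
2331 ÷ 2 = 1165 remainder 1
1165 ÷ 2 = 582 remainder 1
582 ÷ 2 = 291 remainder 0
291 ÷ 2 = 145 remainder 1
145 ÷ 2 = 72 remainder 1
72 ÷ 2 = 36 remainder 0
36 ÷ 2 = 18 remainder 0
18 ÷ 2 = 9 remainder 0
9 ÷ 2 = 4 remainder 1
4 ÷ 2 = 2 remainder 0
2 ÷ 2 = 1 remainder 0
1 ÷ 2 = 0 remainder 1
Reading remainders bottom to top: 1001000110111010001



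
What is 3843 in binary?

Using repeated division by 2:
3843 ÷ 2 = 1921 remainder 1
1921 ÷ 2 = 960 remainder 1
960 ÷ 2 = 480 remainder 0
480 ÷ 2 = 240 remainder 0
240 ÷ 2 = 120 remainder 0
120 ÷ 2 = 60 remainder 0
60 ÷ 2 = 30 remainder 0
30 ÷ 2 = 15 remainder 0
15 ÷ 2 = 7 remainder 1
7 ÷ 2 = 3 remainder 1
3 ÷ 2 = 1 remainder 1
1 ÷ 2 = 0 remainder 1
Reading remainders bottom to top: 111100000011



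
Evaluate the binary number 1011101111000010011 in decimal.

Sum of powers of 2 for each 1-bit:
2^0 + 2^1 + 2^4 + 2^9 + 2^10 + 2^11 + 2^12 + 2^14 + 2^15 + 2^16 + 2^18
= 1 + 2 + 16 + 512 + 1024 + 2048 + 4096 + 16384 + 32768 + 65536 + 262144
= 384531



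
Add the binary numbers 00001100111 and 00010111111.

Add column by column from the right: bit + bit + carry-in; write the sum mod 2, carry 1 when the sum is 2 or 3.
carry:  00111111110
        00001100111
+       00010111111
-------------------
       000100100110
(the carry out of the leftmost column, 0, becomes the leading bit)
Decimal check:
  00001100111 = 64 + 32 + 4 + 2 + 1 = 103
  00010111111 = 128 + 32 + 16 + 8 + 4 + 2 + 1 = 191
  103 + 191 = 294, and 000100100110 = 256 + 32 + 4 + 2 = 294 ✓



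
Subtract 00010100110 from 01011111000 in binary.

Method 1 - Direct subtraction (column by column from the right: bit − bit − borrow-in; if negative, add 2 and borrow 1 from the next column):
borrow: 00000001100
        01011111000
-       00010100110
-------------------
        01001010010

Method 2 - Add two's complement:
Two's complement of 00010100110: invert → 11101011001, add 1 → 11101011010
  01011111000
+ 11101011010
-------------
 101001010010  (end carry out of the top bit = 1)
Discarding the end carry: 01001010010
Decimal check:
  01011111000 = 512 + 128 + 64 + 32 + 16 + 8 = 760
  00010100110 = 128 + 32 + 4 + 2 = 166
  760 - 166 = 594, and 01001010010 = 512 + 64 + 16 + 2 = 594 ✓



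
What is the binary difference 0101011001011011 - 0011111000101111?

Method 1 - Direct subtraction (column by column from the right: bit − bit − borrow-in; if negative, add 2 and borrow 1 from the next column):
borrow: 0111000001011000
        0101011001011011
-       0011111000101111
------------------------
        0001100000101100

Method 2 - Add two's complement:
Two's complement of 0011111000101111: invert → 1100000111010000, add 1 → 1100000111010001
  0101011001011011
+ 1100000111010001
------------------
 10001100000101100  (end carry out of the top bit = 1)
Discarding the end carry: 0001100000101100
Decimal check:
  0101011001011011 = 16384 + 4096 + 1024 + 512 + 64 + 16 + 8 + 2 + 1 = 22107
  0011111000101111 = 8192 + 4096 + 2048 + 1024 + 512 + 32 + 8 + 4 + 2 + 1 = 15919
  22107 - 15919 = 6188, and 0001100000101100 = 4096 + 2048 + 32 + 8 + 4 = 6188 ✓



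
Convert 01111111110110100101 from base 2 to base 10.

Sum of powers of 2 for each 1-bit:
2^0 + 2^2 + 2^5 + 2^7 + 2^8 + 2^10 + 2^11 + 2^12 + 2^13 + 2^14 + 2^15 + 2^16 + 2^17 + 2^18
= 1 + 4 + 32 + 128 + 256 + 1024 + 2048 + 4096 + 8192 + 16384 + 32768 + 65536 + 131072 + 262144
= 523685



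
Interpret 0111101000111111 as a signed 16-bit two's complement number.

Binary: 0111101000111111
Sign bit: 0 (non-negative)
Read directly as an unsigned value:
0111101000111111 = 16384 + 8192 + 4096 + 2048 + 512 + 32 + 16 + 8 + 4 + 2 + 1 = 31295
Value: 31295



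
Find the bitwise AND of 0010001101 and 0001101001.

AND: 1 only when both bits are 1
  0010001101
& 0001101001
------------
  0000001001
Decimal: 141 & 105 = 9



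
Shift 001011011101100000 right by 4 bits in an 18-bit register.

Original: 001011011101100000 (decimal 46944)
Shift right by 4 positions
Drop the 4 low bits; fill with zeros on the left
Result: 000000101101110110 (decimal 2934)
Equivalent: 46944 >> 4 = 46944 ÷ 2^4 = 2934



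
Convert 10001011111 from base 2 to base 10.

Sum of powers of 2 for each 1-bit:
2^0 + 2^1 + 2^2 + 2^3 + 2^4 + 2^6 + 2^10
= 1 + 2 + 4 + 8 + 16 + 64 + 1024
= 1119



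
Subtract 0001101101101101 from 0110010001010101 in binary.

Method 1 - Direct subtraction (column by column from the right: bit − bit − borrow-in; if negative, add 2 and borrow 1 from the next column):
borrow: 0011011111010000
        0110010001010101
-       0001101101101101
------------------------
        0100100011101000

Method 2 - Add two's complement:
Two's complement of 0001101101101101: invert → 1110010010010010, add 1 → 1110010010010011
  0110010001010101
+ 1110010010010011
------------------
 10100100011101000  (end carry out of the top bit = 1)
Discarding the end carry: 0100100011101000
Decimal check:
  0110010001010101 = 16384 + 8192 + 1024 + 64 + 16 + 4 + 1 = 25685
  0001101101101101 = 4096 + 2048 + 512 + 256 + 64 + 32 + 8 + 4 + 1 = 7021
  25685 - 7021 = 18664, and 0100100011101000 = 16384 + 2048 + 128 + 64 + 32 + 8 = 18664 ✓



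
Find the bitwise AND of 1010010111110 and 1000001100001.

AND: 1 only when both bits are 1
  1010010111110
& 1000001100001
---------------
  1000000100000
Decimal: 5310 & 4193 = 4128



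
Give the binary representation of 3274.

Using repeated division by 2:
3274 ÷ 2 = 1637 remainder 0
1637 ÷ 2 = 818 remainder 1
818 ÷ 2 = 409 remainder 0
409 ÷ 2 = 204 remainder 1
204 ÷ 2 = 102 remainder 0
102 ÷ 2 = 51 remainder 0
51 ÷ 2 = 25 remainder 1
25 ÷ 2 = 12 remainder 1
12 ÷ 2 = 6 remainder 0
6 ÷ 2 = 3 remainder 0
3 ÷ 2 = 1 remainder 1
1 ÷ 2 = 0 remainder 1
Reading remainders bottom to top: 110011001010



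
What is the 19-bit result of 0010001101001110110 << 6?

Original: 0010001101001110110 (decimal 72310)
Shift left by 6 positions
Append 6 zeros on the right and drop the 6 high bits that overflow the 19-bit width
Result: 1101001110110000000 (decimal 433536)
Equivalent: 72310 << 6 = 72310 × 2^6 = 4627840, truncated to 19 bits = 433536



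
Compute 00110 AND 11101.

AND: 1 only when both bits are 1
  00110
& 11101
-------
  00100
Decimal: 6 & 29 = 4



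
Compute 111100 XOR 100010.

XOR: 1 when bits differ
  111100
^ 100010
--------
  011110
Decimal: 60 ^ 34 = 30



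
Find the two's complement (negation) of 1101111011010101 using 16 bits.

Original (sign bit 1, negative): 1101111011010101
Step 1 - Invert all bits: 0010000100101010
Step 2 - Add 1: 0010000100101011
Verification: 1101111011010101 + 0010000100101011 = 10000000000000000; discarding the end carry (carry out of the top bit) leaves the 16-bit value 0000000000000000, as required for x + (-x)



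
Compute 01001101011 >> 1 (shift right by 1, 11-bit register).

Original: 01001101011 (decimal 619)
Shift right by 1 position
Drop the 1 low bit; fill with zero on the left
Result: 00100110101 (decimal 309)
Equivalent: 619 >> 1 = 619 ÷ 2^1 = 309



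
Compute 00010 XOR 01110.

XOR: 1 when bits differ
  00010
^ 01110
-------
  01100
Decimal: 2 ^ 14 = 12



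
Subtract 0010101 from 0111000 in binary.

Method 1 - Direct subtraction (column by column from the right: bit − bit − borrow-in; if negative, add 2 and borrow 1 from the next column):
borrow: 0001110
        0111000
-       0010101
---------------
        0100011

Method 2 - Add two's complement:
Two's complement of 0010101: invert → 1101010, add 1 → 1101011
  0111000
+ 1101011
---------
 10100011  (end carry out of the top bit = 1)
Discarding the end carry: 0100011
Decimal check:
  0111000 = 32 + 16 + 8 = 56
  0010101 = 16 + 4 + 1 = 21
  56 - 21 = 35, and 0100011 = 32 + 2 + 1 = 35 ✓



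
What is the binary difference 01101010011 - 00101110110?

Method 1 - Direct subtraction (column by column from the right: bit − bit − borrow-in; if negative, add 2 and borrow 1 from the next column):
borrow: 01111111000
        01101010011
-       00101110110
-------------------
        00111011101

Method 2 - Add two's complement:
Two's complement of 00101110110: invert → 11010001001, add 1 → 11010001010
  01101010011
+ 11010001010
-------------
 100111011101  (end carry out of the top bit = 1)
Discarding the end carry: 00111011101
Decimal check:
  01101010011 = 512 + 256 + 64 + 16 + 2 + 1 = 851
  00101110110 = 256 + 64 + 32 + 16 + 4 + 2 = 374
  851 - 374 = 477, and 00111011101 = 256 + 128 + 64 + 16 + 8 + 4 + 1 = 477 ✓



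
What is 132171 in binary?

Using repeated division by 2:
132171 ÷ 2 = 66085 remainder 1
66085 ÷ 2 = 33042 remainder 1
33042 ÷ 2 = 16521 remainder 0
16521 ÷ 2 = 8260 remainder 1
8260 ÷ 2 = 4130 remainder 0
4130 ÷ 2 = 2065 remainder 0
2065 ÷ 2 = 1032 remainder 1
1032 ÷ 2 = 516 remainder 0
516 ÷ 2 = 258 remainder 0
258 ÷ 2 = 129 remainder 0
129 ÷ 2 = 64 remainder 1
64 ÷ 2 = 32 remainder 0
32 ÷ 2 = 16 remainder 0
16 ÷ 2 = 8 remainder 0
8 ÷ 2 = 4 remainder 0
4 ÷ 2 = 2 remainder 0
2 ÷ 2 = 1 remainder 0
1 ÷ 2 = 0 remainder 1
Reading remainders bottom to top: 100000010001001011



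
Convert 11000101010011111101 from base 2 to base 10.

Sum of powers of 2 for each 1-bit:
2^0 + 2^2 + 2^3 + 2^4 + 2^5 + 2^6 + 2^7 + 2^10 + 2^12 + 2^14 + 2^18 + 2^19
= 1 + 4 + 8 + 16 + 32 + 64 + 128 + 1024 + 4096 + 16384 + 262144 + 524288
= 808189



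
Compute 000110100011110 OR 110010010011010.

OR: 1 when either bit is 1
  000110100011110
| 110010010011010
-----------------
  110110110011110
Decimal: 3358 | 25754 = 28062



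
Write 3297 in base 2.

Using repeated division by 2:
3297 ÷ 2 = 1648 remainder 1
1648 ÷ 2 = 824 remainder 0
824 ÷ 2 = 412 remainder 0
412 ÷ 2 = 206 remainder 0
206 ÷ 2 = 103 remainder 0
103 ÷ 2 = 51 remainder 1
51 ÷ 2 = 25 remainder 1
25 ÷ 2 = 12 remainder 1
12 ÷ 2 = 6 remainder 0
6 ÷ 2 = 3 remainder 0
3 ÷ 2 = 1 remainder 1
1 ÷ 2 = 0 remainder 1
Reading remainders bottom to top: 110011100001



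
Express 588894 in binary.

Using repeated division by 2:
588894 ÷ 2 = 294447 remainder 0
294447 ÷ 2 = 147223 remainder 1
147223 ÷ 2 = 73611 remainder 1
73611 ÷ 2 = 36805 remainder 1
36805 ÷ 2 = 18402 remainder 1
18402 ÷ 2 = 9201 remainder 0
9201 ÷ 2 = 4600 remainder 1
4600 ÷ 2 = 2300 remainder 0
2300 ÷ 2 = 1150 remainder 0
1150 ÷ 2 = 575 remainder 0
575 ÷ 2 = 287 remainder 1
287 ÷ 2 = 143 remainder 1
143 ÷ 2 = 71 remainder 1
71 ÷ 2 = 35 remainder 1
35 ÷ 2 = 17 remainder 1
17 ÷ 2 = 8 remainder 1
8 ÷ 2 = 4 remainder 0
4 ÷ 2 = 2 remainder 0
2 ÷ 2 = 1 remainder 0
1 ÷ 2 = 0 remainder 1
Reading remainders bottom to top: 10001111110001011110



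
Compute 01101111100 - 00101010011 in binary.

Method 1 - Direct subtraction (column by column from the right: bit − bit − borrow-in; if negative, add 2 and borrow 1 from the next column):
borrow: 00000000110
        01101111100
-       00101010011
-------------------
        01000101001

Method 2 - Add two's complement:
Two's complement of 00101010011: invert → 11010101100, add 1 → 11010101101
  01101111100
+ 11010101101
-------------
 101000101001  (end carry out of the top bit = 1)
Discarding the end carry: 01000101001
Decimal check:
  01101111100 = 512 + 256 + 64 + 32 + 16 + 8 + 4 = 892
  00101010011 = 256 + 64 + 16 + 2 + 1 = 339
  892 - 339 = 553, and 01000101001 = 512 + 32 + 8 + 1 = 553 ✓



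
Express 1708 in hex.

Using repeated division by 16 (digits 10–15 are A–F):
1708 ÷ 16 = 106 remainder 12 (C)
106 ÷ 16 = 6 remainder 10 (A)
6 ÷ 16 = 0 remainder 6
Reading remainders bottom to top: 6AC



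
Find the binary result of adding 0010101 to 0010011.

Add column by column from the right: bit + bit + carry-in; write the sum mod 2, carry 1 when the sum is 2 or 3.
carry:  0101110
        0010101
+       0010011
---------------
       00101000
(the carry out of the leftmost column, 0, becomes the leading bit)
Decimal check:
  0010101 = 16 + 4 + 1 = 21
  0010011 = 16 + 2 + 1 = 19
  21 + 19 = 40, and 00101000 = 32 + 8 = 40 ✓



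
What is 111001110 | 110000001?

OR: 1 when either bit is 1
  111001110
| 110000001
-----------
  111001111
Decimal: 462 | 385 = 463



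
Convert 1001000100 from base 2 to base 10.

Sum of powers of 2 for each 1-bit:
2^2 + 2^6 + 2^9
= 4 + 64 + 512
= 580



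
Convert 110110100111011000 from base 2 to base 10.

Sum of powers of 2 for each 1-bit:
2^3 + 2^4 + 2^6 + 2^7 + 2^8 + 2^11 + 2^13 + 2^14 + 2^16 + 2^17
= 8 + 16 + 64 + 128 + 256 + 2048 + 8192 + 16384 + 65536 + 131072
= 223704



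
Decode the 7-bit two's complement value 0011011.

Binary: 0011011
Sign bit: 0 (non-negative)
Read directly as an unsigned value:
0011011 = 16 + 8 + 2 + 1 = 27
Value: 27



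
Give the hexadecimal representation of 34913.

Using repeated division by 16 (digits 10–15 are A–F):
34913 ÷ 16 = 2182 remainder 1
2182 ÷ 16 = 136 remainder 6
136 ÷ 16 = 8 remainder 8
8 ÷ 16 = 0 remainder 8
Reading remainders bottom to top: 8861



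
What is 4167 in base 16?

Using repeated division by 16 (digits 10–15 are A–F):
4167 ÷ 16 = 260 remainder 7
260 ÷ 16 = 16 remainder 4
16 ÷ 16 = 1 remainder 0
1 ÷ 16 = 0 remainder 1
Reading remainders bottom to top: 1047



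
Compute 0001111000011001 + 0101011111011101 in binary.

Add column by column from the right: bit + bit + carry-in; write the sum mod 2, carry 1 when the sum is 2 or 3.
carry:  0011110000110010
        0001111000011001
+       0101011111011101
------------------------
       00111010111110110
(the carry out of the leftmost column, 0, becomes the leading bit)
Decimal check:
  0001111000011001 = 4096 + 2048 + 1024 + 512 + 16 + 8 + 1 = 7705
  0101011111011101 = 16384 + 4096 + 1024 + 512 + 256 + 128 + 64 + 16 + 8 + 4 + 1 = 22493
  7705 + 22493 = 30198, and 00111010111110110 = 16384 + 8192 + 4096 + 1024 + 256 + 128 + 64 + 32 + 16 + 4 + 2 = 30198 ✓



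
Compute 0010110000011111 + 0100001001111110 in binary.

Add column by column from the right: bit + bit + carry-in; write the sum mod 2, carry 1 when the sum is 2 or 3.
carry:  0000000011111100
        0010110000011111
+       0100001001111110
------------------------
       00110111010011101
(the carry out of the leftmost column, 0, becomes the leading bit)
Decimal check:
  0010110000011111 = 8192 + 2048 + 1024 + 16 + 8 + 4 + 2 + 1 = 11295
  0100001001111110 = 16384 + 512 + 64 + 32 + 16 + 8 + 4 + 2 = 17022
  11295 + 17022 = 28317, and 00110111010011101 = 16384 + 8192 + 2048 + 1024 + 512 + 128 + 16 + 8 + 4 + 1 = 28317 ✓



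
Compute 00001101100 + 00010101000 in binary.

Add column by column from the right: bit + bit + carry-in; write the sum mod 2, carry 1 when the sum is 2 or 3.
carry:  00111010000
        00001101100
+       00010101000
-------------------
       000100010100
(the carry out of the leftmost column, 0, becomes the leading bit)
Decimal check:
  00001101100 = 64 + 32 + 8 + 4 = 108
  00010101000 = 128 + 32 + 8 = 168
  108 + 168 = 276, and 000100010100 = 256 + 16 + 4 = 276 ✓



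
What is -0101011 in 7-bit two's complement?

Original: 0101011
Step 1 - Invert all bits: 1010100
Step 2 - Add 1: 1010101
Verification: 0101011 + 1010101 = 10000000; discarding the end carry (carry out of the top bit) leaves the 7-bit value 0000000, as required for x + (-x)



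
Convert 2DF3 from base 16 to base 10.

Expand by place value (powers of 16):
Digit values: D = 13, F = 15
2DF3 = 2 × 16^3 + 13 × 16^2 + 15 × 16^1 + 3 × 16^0
= 2 × 4096 + 13 × 256 + 15 × 16 + 3 × 1
= 8192 + 3328 + 240 + 3
= 11763



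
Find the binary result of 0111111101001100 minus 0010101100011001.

Method 1 - Direct subtraction (column by column from the right: bit − bit − borrow-in; if negative, add 2 and borrow 1 from the next column):
borrow: 0000000001100110
        0111111101001100
-       0010101100011001
------------------------
        0101010000110011

Method 2 - Add two's complement:
Two's complement of 0010101100011001: invert → 1101010011100110, add 1 → 1101010011100111
  0111111101001100
+ 1101010011100111
------------------
 10101010000110011  (end carry out of the top bit = 1)
Discarding the end carry: 0101010000110011
Decimal check:
  0111111101001100 = 16384 + 8192 + 4096 + 2048 + 1024 + 512 + 256 + 64 + 8 + 4 = 32588
  0010101100011001 = 8192 + 2048 + 512 + 256 + 16 + 8 + 1 = 11033
  32588 - 11033 = 21555, and 0101010000110011 = 16384 + 4096 + 1024 + 32 + 16 + 2 + 1 = 21555 ✓



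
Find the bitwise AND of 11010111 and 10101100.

AND: 1 only when both bits are 1
  11010111
& 10101100
----------
  10000100
Decimal: 215 & 172 = 132



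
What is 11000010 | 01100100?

OR: 1 when either bit is 1
  11000010
| 01100100
----------
  11100110
Decimal: 194 | 100 = 230



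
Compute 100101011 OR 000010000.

OR: 1 when either bit is 1
  100101011
| 000010000
-----------
  100111011
Decimal: 299 | 16 = 315



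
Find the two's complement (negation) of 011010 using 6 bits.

Original: 011010
Step 1 - Invert all bits: 100101
Step 2 - Add 1: 100110
Verification: 011010 + 100110 = 1000000; discarding the end carry (carry out of the top bit) leaves the 6-bit value 000000, as required for x + (-x)



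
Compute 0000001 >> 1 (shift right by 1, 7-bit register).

Original: 0000001 (decimal 1)
Shift right by 1 position
Drop the 1 low bit; fill with zero on the left
Result: 0000000 (decimal 0)
Equivalent: 1 >> 1 = 1 ÷ 2^1 = 0



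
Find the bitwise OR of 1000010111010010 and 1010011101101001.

OR: 1 when either bit is 1
  1000010111010010
| 1010011101101001
------------------
  1010011111111011
Decimal: 34258 | 42857 = 43003



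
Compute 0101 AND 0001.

AND: 1 only when both bits are 1
  0101
& 0001
------
  0001
Decimal: 5 & 1 = 1



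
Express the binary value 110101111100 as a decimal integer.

Sum of powers of 2 for each 1-bit:
2^2 + 2^3 + 2^4 + 2^5 + 2^6 + 2^8 + 2^10 + 2^11
= 4 + 8 + 16 + 32 + 64 + 256 + 1024 + 2048
= 3452



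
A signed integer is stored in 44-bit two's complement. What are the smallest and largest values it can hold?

For 44-bit two's complement:
Minimum: -2^43 = -8796093022208
Maximum: 2^43 - 1 = 8796093022207



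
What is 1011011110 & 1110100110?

AND: 1 only when both bits are 1
  1011011110
& 1110100110
------------
  1010000110
Decimal: 734 & 934 = 646



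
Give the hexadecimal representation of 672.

Using repeated division by 16 (digits 10–15 are A–F):
672 ÷ 16 = 42 remainder 0
42 ÷ 16 = 2 remainder 10 (A)
2 ÷ 16 = 0 remainder 2
Reading remainders bottom to top: 2A0



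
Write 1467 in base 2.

Using repeated division by 2:
1467 ÷ 2 = 733 remainder 1
733 ÷ 2 = 366 remainder 1
366 ÷ 2 = 183 remainder 0
183 ÷ 2 = 91 remainder 1
91 ÷ 2 = 45 remainder 1
45 ÷ 2 = 22 remainder 1
22 ÷ 2 = 11 remainder 0
11 ÷ 2 = 5 remainder 1
5 ÷ 2 = 2 remainder 1
2 ÷ 2 = 1 remainder 0
1 ÷ 2 = 0 remainder 1
Reading remainders bottom to top: 10110111011



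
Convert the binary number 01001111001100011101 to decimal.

Sum of powers of 2 for each 1-bit:
2^0 + 2^2 + 2^3 + 2^4 + 2^8 + 2^9 + 2^12 + 2^13 + 2^14 + 2^15 + 2^18
= 1 + 4 + 8 + 16 + 256 + 512 + 4096 + 8192 + 16384 + 32768 + 262144
= 324381



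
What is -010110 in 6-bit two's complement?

Original: 010110
Step 1 - Invert all bits: 101001
Step 2 - Add 1: 101010
Verification: 010110 + 101010 = 1000000; discarding the end carry (carry out of the top bit) leaves the 6-bit value 000000, as required for x + (-x)



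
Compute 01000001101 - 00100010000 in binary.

Method 1 - Direct subtraction (column by column from the right: bit − bit − borrow-in; if negative, add 2 and borrow 1 from the next column):
borrow: 01111100000
        01000001101
-       00100010000
-------------------
        00011111101

Method 2 - Add two's complement:
Two's complement of 00100010000: invert → 11011101111, add 1 → 11011110000
  01000001101
+ 11011110000
-------------
 100011111101  (end carry out of the top bit = 1)
Discarding the end carry: 00011111101
Decimal check:
  01000001101 = 512 + 8 + 4 + 1 = 525
  00100010000 = 256 + 16 = 272
  525 - 272 = 253, and 00011111101 = 128 + 64 + 32 + 16 + 8 + 4 + 1 = 253 ✓



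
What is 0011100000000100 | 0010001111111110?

OR: 1 when either bit is 1
  0011100000000100
| 0010001111111110
------------------
  0011101111111110
Decimal: 14340 | 9214 = 15358



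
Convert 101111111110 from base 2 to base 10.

Sum of powers of 2 for each 1-bit:
2^1 + 2^2 + 2^3 + 2^4 + 2^5 + 2^6 + 2^7 + 2^8 + 2^9 + 2^11
= 2 + 4 + 8 + 16 + 32 + 64 + 128 + 256 + 512 + 2048
= 3070



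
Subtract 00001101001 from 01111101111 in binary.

Method 1 - Direct subtraction (column by column from the right: bit − bit − borrow-in; if negative, add 2 and borrow 1 from the next column):
borrow: 00000000000
        01111101111
-       00001101001
-------------------
        01110000110

Method 2 - Add two's complement:
Two's complement of 00001101001: invert → 11110010110, add 1 → 11110010111
  01111101111
+ 11110010111
-------------
 101110000110  (end carry out of the top bit = 1)
Discarding the end carry: 01110000110
Decimal check:
  01111101111 = 512 + 256 + 128 + 64 + 32 + 8 + 4 + 2 + 1 = 1007
  00001101001 = 64 + 32 + 8 + 1 = 105
  1007 - 105 = 902, and 01110000110 = 512 + 256 + 128 + 4 + 2 = 902 ✓



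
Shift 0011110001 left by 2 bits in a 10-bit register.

Original: 0011110001 (decimal 241)
Shift left by 2 positions
Append 2 zeros on the right
Result: 1111000100 (decimal 964)
Equivalent: 241 << 2 = 241 × 2^2 = 964



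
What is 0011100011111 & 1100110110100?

AND: 1 only when both bits are 1
  0011100011111
& 1100110110100
---------------
  0000100010100
Decimal: 1823 & 6580 = 276



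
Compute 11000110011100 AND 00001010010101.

AND: 1 only when both bits are 1
  11000110011100
& 00001010010101
----------------
  00000010010100
Decimal: 12700 & 661 = 148



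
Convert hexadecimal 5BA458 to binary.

Convert each hex digit to 4 bits:
  5 = 0101
  B = 1011
  A = 1010
  4 = 0100
  5 = 0101
  8 = 1000
Concatenate: 010110111010010001011000



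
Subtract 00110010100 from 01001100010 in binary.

Method 1 - Direct subtraction (column by column from the right: bit − bit − borrow-in; if negative, add 2 and borrow 1 from the next column):
borrow: 01100111000
        01001100010
-       00110010100
-------------------
        00011001110

Method 2 - Add two's complement:
Two's complement of 00110010100: invert → 11001101011, add 1 → 11001101100
  01001100010
+ 11001101100
-------------
 100011001110  (end carry out of the top bit = 1)
Discarding the end carry: 00011001110
Decimal check:
  01001100010 = 512 + 64 + 32 + 2 = 610
  00110010100 = 256 + 128 + 16 + 4 = 404
  610 - 404 = 206, and 00011001110 = 128 + 64 + 8 + 4 + 2 = 206 ✓



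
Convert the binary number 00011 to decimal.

Sum of powers of 2 for each 1-bit:
2^0 + 2^1
= 1 + 2
= 3



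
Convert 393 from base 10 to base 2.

Using repeated division by 2:
393 ÷ 2 = 196 remainder 1
196 ÷ 2 = 98 remainder 0
98 ÷ 2 = 49 remainder 0
49 ÷ 2 = 24 remainder 1
24 ÷ 2 = 12 remainder 0
12 ÷ 2 = 6 remainder 0
6 ÷ 2 = 3 remainder 0
3 ÷ 2 = 1 remainder 1
1 ÷ 2 = 0 remainder 1
Reading remainders bottom to top: 110001001



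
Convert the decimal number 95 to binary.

Using repeated division by 2:
95 ÷ 2 = 47 remainder 1
47 ÷ 2 = 23 remainder 1
23 ÷ 2 = 11 remainder 1
11 ÷ 2 = 5 remainder 1
5 ÷ 2 = 2 remainder 1
2 ÷ 2 = 1 remainder 0
1 ÷ 2 = 0 remainder 1
Reading remainders bottom to top: 1011111



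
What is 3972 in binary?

Using repeated division by 2:
3972 ÷ 2 = 1986 remainder 0
1986 ÷ 2 = 993 remainder 0
993 ÷ 2 = 496 remainder 1
496 ÷ 2 = 248 remainder 0
248 ÷ 2 = 124 remainder 0
124 ÷ 2 = 62 remainder 0
62 ÷ 2 = 31 remainder 0
31 ÷ 2 = 15 remainder 1
15 ÷ 2 = 7 remainder 1
7 ÷ 2 = 3 remainder 1
3 ÷ 2 = 1 remainder 1
1 ÷ 2 = 0 remainder 1
Reading remainders bottom to top: 111110000100



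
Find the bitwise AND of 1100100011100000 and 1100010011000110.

AND: 1 only when both bits are 1
  1100100011100000
& 1100010011000110
------------------
  1100000011000000
Decimal: 51424 & 50374 = 49344



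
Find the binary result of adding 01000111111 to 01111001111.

Add column by column from the right: bit + bit + carry-in; write the sum mod 2, carry 1 when the sum is 2 or 3.
carry:  11111111110
        01000111111
+       01111001111
-------------------
       011000001110
(the carry out of the leftmost column, 0, becomes the leading bit)
Decimal check:
  01000111111 = 512 + 32 + 16 + 8 + 4 + 2 + 1 = 575
  01111001111 = 512 + 256 + 128 + 64 + 8 + 4 + 2 + 1 = 975
  575 + 975 = 1550, and 011000001110 = 1024 + 512 + 8 + 4 + 2 = 1550 ✓



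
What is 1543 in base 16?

Using repeated division by 16 (digits 10–15 are A–F):
1543 ÷ 16 = 96 remainder 7
96 ÷ 16 = 6 remainder 0
6 ÷ 16 = 0 remainder 6
Reading remainders bottom to top: 607



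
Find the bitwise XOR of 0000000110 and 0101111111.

XOR: 1 when bits differ
  0000000110
^ 0101111111
------------
  0101111001
Decimal: 6 ^ 383 = 377



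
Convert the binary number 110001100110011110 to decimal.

Sum of powers of 2 for each 1-bit:
2^1 + 2^2 + 2^3 + 2^4 + 2^7 + 2^8 + 2^11 + 2^12 + 2^16 + 2^17
= 2 + 4 + 8 + 16 + 128 + 256 + 2048 + 4096 + 65536 + 131072
= 203166



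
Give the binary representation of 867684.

Using repeated division by 2:
867684 ÷ 2 = 433842 remainder 0
433842 ÷ 2 = 216921 remainder 0
216921 ÷ 2 = 108460 remainder 1
108460 ÷ 2 = 54230 remainder 0
54230 ÷ 2 = 27115 remainder 0
27115 ÷ 2 = 13557 remainder 1
13557 ÷ 2 = 6778 remainder 1
6778 ÷ 2 = 3389 remainder 0
3389 ÷ 2 = 1694 remainder 1
1694 ÷ 2 = 847 remainder 0
847 ÷ 2 = 423 remainder 1
423 ÷ 2 = 211 remainder 1
211 ÷ 2 = 105 remainder 1
105 ÷ 2 = 52 remainder 1
52 ÷ 2 = 26 remainder 0
26 ÷ 2 = 13 remainder 0
13 ÷ 2 = 6 remainder 1
6 ÷ 2 = 3 remainder 0
3 ÷ 2 = 1 remainder 1
1 ÷ 2 = 0 remainder 1
Reading remainders bottom to top: 11010011110101100100



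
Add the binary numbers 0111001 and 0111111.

Add column by column from the right: bit + bit + carry-in; write the sum mod 2, carry 1 when the sum is 2 or 3.
carry:  1111110
        0111001
+       0111111
---------------
       01111000
(the carry out of the leftmost column, 0, becomes the leading bit)
Decimal check:
  0111001 = 32 + 16 + 8 + 1 = 57
  0111111 = 32 + 16 + 8 + 4 + 2 + 1 = 63
  57 + 63 = 120, and 01111000 = 64 + 32 + 16 + 8 = 120 ✓



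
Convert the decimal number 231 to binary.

Using repeated division by 2:
231 ÷ 2 = 115 remainder 1
115 ÷ 2 = 57 remainder 1
57 ÷ 2 = 28 remainder 1
28 ÷ 2 = 14 remainder 0
14 ÷ 2 = 7 remainder 0
7 ÷ 2 = 3 remainder 1
3 ÷ 2 = 1 remainder 1
1 ÷ 2 = 0 remainder 1
Reading remainders bottom to top: 11100111



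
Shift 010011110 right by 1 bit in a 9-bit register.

Original: 010011110 (decimal 158)
Shift right by 1 position
Drop the 1 low bit; fill with zero on the left
Result: 001001111 (decimal 79)
Equivalent: 158 >> 1 = 158 ÷ 2^1 = 79



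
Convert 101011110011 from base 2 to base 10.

Sum of powers of 2 for each 1-bit:
2^0 + 2^1 + 2^4 + 2^5 + 2^6 + 2^7 + 2^9 + 2^11
= 1 + 2 + 16 + 32 + 64 + 128 + 512 + 2048
= 2803



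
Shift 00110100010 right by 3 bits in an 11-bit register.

Original: 00110100010 (decimal 418)
Shift right by 3 positions
Drop the 3 low bits; fill with zeros on the left
Result: 00000110100 (decimal 52)
Equivalent: 418 >> 3 = 418 ÷ 2^3 = 52



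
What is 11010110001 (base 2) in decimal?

Sum of powers of 2 for each 1-bit:
2^0 + 2^4 + 2^5 + 2^7 + 2^9 + 2^10
= 1 + 16 + 32 + 128 + 512 + 1024
= 1713



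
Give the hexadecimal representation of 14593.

Using repeated division by 16 (digits 10–15 are A–F):
14593 ÷ 16 = 912 remainder 1
912 ÷ 16 = 57 remainder 0
57 ÷ 16 = 3 remainder 9
3 ÷ 16 = 0 remainder 3
Reading remainders bottom to top: 3901



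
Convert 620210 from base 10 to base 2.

Using repeated division by 2:
620210 ÷ 2 = 310105 remainder 0
310105 ÷ 2 = 155052 remainder 1
155052 ÷ 2 = 77526 remainder 0
77526 ÷ 2 = 38763 remainder 0
38763 ÷ 2 = 19381 remainder 1
19381 ÷ 2 = 9690 remainder 1
9690 ÷ 2 = 4845 remainder 0
4845 ÷ 2 = 2422 remainder 1
2422 ÷ 2 = 1211 remainder 0
1211 ÷ 2 = 605 remainder 1
605 ÷ 2 = 302 remainder 1
302 ÷ 2 = 151 remainder 0
151 ÷ 2 = 75 remainder 1
75 ÷ 2 = 37 remainder 1
37 ÷ 2 = 18 remainder 1
18 ÷ 2 = 9 remainder 0
9 ÷ 2 = 4 remainder 1
4 ÷ 2 = 2 remainder 0
2 ÷ 2 = 1 remainder 0
1 ÷ 2 = 0 remainder 1
Reading remainders bottom to top: 10010111011010110010



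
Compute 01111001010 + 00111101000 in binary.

Add column by column from the right: bit + bit + carry-in; write the sum mod 2, carry 1 when the sum is 2 or 3.
carry:  11110010000
        01111001010
+       00111101000
-------------------
       010110110010
(the carry out of the leftmost column, 0, becomes the leading bit)
Decimal check:
  01111001010 = 512 + 256 + 128 + 64 + 8 + 2 = 970
  00111101000 = 256 + 128 + 64 + 32 + 8 = 488
  970 + 488 = 1458, and 010110110010 = 1024 + 256 + 128 + 32 + 16 + 2 = 1458 ✓



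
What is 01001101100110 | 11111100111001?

OR: 1 when either bit is 1
  01001101100110
| 11111100111001
----------------
  11111101111111
Decimal: 4966 | 16185 = 16255



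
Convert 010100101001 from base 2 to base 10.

Sum of powers of 2 for each 1-bit:
2^0 + 2^3 + 2^5 + 2^8 + 2^10
= 1 + 8 + 32 + 256 + 1024
= 1321



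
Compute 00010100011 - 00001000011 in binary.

Method 1 - Direct subtraction (column by column from the right: bit − bit − borrow-in; if negative, add 2 and borrow 1 from the next column):
borrow: 00010000000
        00010100011
-       00001000011
-------------------
        00001100000

Method 2 - Add two's complement:
Two's complement of 00001000011: invert → 11110111100, add 1 → 11110111101
  00010100011
+ 11110111101
-------------
 100001100000  (end carry out of the top bit = 1)
Discarding the end carry: 00001100000
Decimal check:
  00010100011 = 128 + 32 + 2 + 1 = 163
  00001000011 = 64 + 2 + 1 = 67
  163 - 67 = 96, and 00001100000 = 64 + 32 = 96 ✓



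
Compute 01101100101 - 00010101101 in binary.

Method 1 - Direct subtraction (column by column from the right: bit − bit − borrow-in; if negative, add 2 and borrow 1 from the next column):
borrow: 00101110000
        01101100101
-       00010101101
-------------------
        01010111000

Method 2 - Add two's complement:
Two's complement of 00010101101: invert → 11101010010, add 1 → 11101010011
  01101100101
+ 11101010011
-------------
 101010111000  (end carry out of the top bit = 1)
Discarding the end carry: 01010111000
Decimal check:
  01101100101 = 512 + 256 + 64 + 32 + 4 + 1 = 869
  00010101101 = 128 + 32 + 8 + 4 + 1 = 173
  869 - 173 = 696, and 01010111000 = 512 + 128 + 32 + 16 + 8 = 696 ✓



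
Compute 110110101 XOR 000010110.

XOR: 1 when bits differ
  110110101
^ 000010110
-----------
  110100011
Decimal: 437 ^ 22 = 419



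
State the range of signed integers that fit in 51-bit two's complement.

For 51-bit two's complement:
Minimum: -2^50 = -1125899906842624
Maximum: 2^50 - 1 = 1125899906842623



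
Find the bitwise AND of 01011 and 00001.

AND: 1 only when both bits are 1
  01011
& 00001
-------
  00001
Decimal: 11 & 1 = 1



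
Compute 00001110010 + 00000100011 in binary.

Add column by column from the right: bit + bit + carry-in; write the sum mod 2, carry 1 when the sum is 2 or 3.
carry:  00011000100
        00001110010
+       00000100011
-------------------
       000010010101
(the carry out of the leftmost column, 0, becomes the leading bit)
Decimal check:
  00001110010 = 64 + 32 + 16 + 2 = 114
  00000100011 = 32 + 2 + 1 = 35
  114 + 35 = 149, and 000010010101 = 128 + 16 + 4 + 1 = 149 ✓



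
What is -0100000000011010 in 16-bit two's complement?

Original: 0100000000011010
Step 1 - Invert all bits: 1011111111100101
Step 2 - Add 1: 1011111111100110
Verification: 0100000000011010 + 1011111111100110 = 10000000000000000; discarding the end carry (carry out of the top bit) leaves the 16-bit value 0000000000000000, as required for x + (-x)



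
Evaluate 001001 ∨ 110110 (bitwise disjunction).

OR: 1 when either bit is 1
  001001
| 110110
--------
  111111
Decimal: 9 | 54 = 63



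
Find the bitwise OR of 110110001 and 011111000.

OR: 1 when either bit is 1
  110110001
| 011111000
-----------
  111111001
Decimal: 433 | 248 = 505



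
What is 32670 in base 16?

Using repeated division by 16 (digits 10–15 are A–F):
32670 ÷ 16 = 2041 remainder 14 (E)
2041 ÷ 16 = 127 remainder 9
127 ÷ 16 = 7 remainder 15 (F)
7 ÷ 16 = 0 remainder 7
Reading remainders bottom to top: 7F9E



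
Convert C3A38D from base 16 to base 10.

Expand by place value (powers of 16):
Digit values: C = 12, A = 10, D = 13
C3A38D = 12 × 16^5 + 3 × 16^4 + 10 × 16^3 + 3 × 16^2 + 8 × 16^1 + 13 × 16^0
= 12 × 1048576 + 3 × 65536 + 10 × 4096 + 3 × 256 + 8 × 16 + 13 × 1
= 12582912 + 196608 + 40960 + 768 + 128 + 13
= 12821389



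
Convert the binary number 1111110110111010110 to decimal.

Sum of powers of 2 for each 1-bit:
2^1 + 2^2 + 2^4 + 2^6 + 2^7 + 2^8 + 2^10 + 2^11 + 2^13 + 2^14 + 2^15 + 2^16 + 2^17 + 2^18
= 2 + 4 + 16 + 64 + 128 + 256 + 1024 + 2048 + 8192 + 16384 + 32768 + 65536 + 131072 + 262144
= 519638



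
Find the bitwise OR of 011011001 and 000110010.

OR: 1 when either bit is 1
  011011001
| 000110010
-----------
  011111011
Decimal: 217 | 50 = 251



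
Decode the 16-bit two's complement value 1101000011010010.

Binary: 1101000011010010
Sign bit: 1 (negative)
Invert: 0010111100101101
Add 1:  0010111100101110
Magnitude: 0010111100101110 = 8192 + 2048 + 1024 + 512 + 256 + 32 + 8 + 4 + 2 = 12078
Value: -12078



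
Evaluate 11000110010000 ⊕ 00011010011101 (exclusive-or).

XOR: 1 when bits differ
  11000110010000
^ 00011010011101
----------------
  11011100001101
Decimal: 12688 ^ 1693 = 14093



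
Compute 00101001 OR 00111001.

OR: 1 when either bit is 1
  00101001
| 00111001
----------
  00111001
Decimal: 41 | 57 = 57



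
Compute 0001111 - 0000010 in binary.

Method 1 - Direct subtraction (column by column from the right: bit − bit − borrow-in; if negative, add 2 and borrow 1 from the next column):
borrow: 0000000
        0001111
-       0000010
---------------
        0001101

Method 2 - Add two's complement:
Two's complement of 0000010: invert → 1111101, add 1 → 1111110
  0001111
+ 1111110
---------
 10001101  (end carry out of the top bit = 1)
Discarding the end carry: 0001101
Decimal check:
  0001111 = 8 + 4 + 2 + 1 = 15
  0000010 = 2
  15 - 2 = 13, and 0001101 = 8 + 4 + 1 = 13 ✓



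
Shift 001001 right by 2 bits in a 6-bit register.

Original: 001001 (decimal 9)
Shift right by 2 positions
Drop the 2 low bits; fill with zeros on the left
Result: 000010 (decimal 2)
Equivalent: 9 >> 2 = 9 ÷ 2^2 = 2

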